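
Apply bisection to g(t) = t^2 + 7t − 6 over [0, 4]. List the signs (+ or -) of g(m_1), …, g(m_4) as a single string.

++--

t = 2 gives g = 12, positive; keep [0, 2]
t = 1 gives g = 2, positive; keep [0, 1]
t = 0.5 gives g = -2.25, negative; keep [0.5, 1]
t = 0.75 gives g = -0.1875, negative; keep [0.75, 1]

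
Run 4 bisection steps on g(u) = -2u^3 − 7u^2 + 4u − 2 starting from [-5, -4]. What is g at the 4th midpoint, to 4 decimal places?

m = -4.5, g(m) = 20.5 (+); new bracket [-4.5, -4]
m = -4.25, g(m) = 8.09375 (+); new bracket [-4.25, -4]
m = -4.125, g(m) = 2.769531 (+); new bracket [-4.125, -4]
m = -4.0625, g(m) = 0.3169 (+); new bracket [-4.0625, -4]

0.3169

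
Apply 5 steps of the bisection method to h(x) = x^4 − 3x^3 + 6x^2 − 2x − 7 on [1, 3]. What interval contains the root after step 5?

midpoint 2: h = 5 > 0 → [1, 2]
midpoint 1.5: h = -1.5625 < 0 → [1.5, 2]
midpoint 1.75: h = 1.175781 > 0 → [1.5, 1.75]
midpoint 1.625: h = -0.3064 < 0 → [1.625, 1.75]
midpoint 1.6875: h = 0.4038 > 0 → [1.625, 1.6875]

[1.625, 1.6875]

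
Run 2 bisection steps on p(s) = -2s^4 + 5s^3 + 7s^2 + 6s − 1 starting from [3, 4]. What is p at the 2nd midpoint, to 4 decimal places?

s = 3.5 gives p = 20, positive; keep [3.5, 4]
s = 3.75 gives p = -11.898438, negative; keep [3.5, 3.75]

-11.8984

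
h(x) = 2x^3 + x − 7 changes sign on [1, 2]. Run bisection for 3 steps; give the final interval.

x = 1.5 gives h = 1.25, positive; keep [1, 1.5]
x = 1.25 gives h = -1.84375, negative; keep [1.25, 1.5]
x = 1.375 gives h = -0.425781, negative; keep [1.375, 1.5]

[1.375, 1.5]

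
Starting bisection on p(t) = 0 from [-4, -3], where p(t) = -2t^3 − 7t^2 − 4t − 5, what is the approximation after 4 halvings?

m = -3.5, p(m) = 9 (+); new bracket [-3.5, -3]
m = -3.25, p(m) = 2.71875 (+); new bracket [-3.25, -3]
m = -3.125, p(m) = 0.175781 (+); new bracket [-3.125, -3]
m = -3.0625, p(m) = -0.9565 (−); new bracket [-3.125, -3.0625]

-3.0625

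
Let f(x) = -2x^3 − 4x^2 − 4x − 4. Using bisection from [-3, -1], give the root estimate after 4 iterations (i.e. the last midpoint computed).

-1.625

m = -2, f(m) = 4 (+); new bracket [-2, -1]
m = -1.5, f(m) = -0.25 (−); new bracket [-2, -1.5]
m = -1.75, f(m) = 1.46875 (+); new bracket [-1.75, -1.5]
m = -1.625, f(m) = 0.5195 (+); new bracket [-1.625, -1.5]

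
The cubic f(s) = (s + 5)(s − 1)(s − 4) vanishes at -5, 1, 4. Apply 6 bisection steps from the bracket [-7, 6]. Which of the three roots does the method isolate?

s = -0.5 gives f = 30.375, positive; keep [-7, -0.5]
s = -3.75 gives f = 46.015625, positive; keep [-7, -3.75]
s = -5.375 gives f = -22.412109, negative; keep [-5.375, -3.75]
s = -4.5625 gives f = 20.8376, positive; keep [-5.375, -4.5625]
s = -4.96875 gives f = 1.6729, positive; keep [-5.375, -4.96875]
s = -5.171875 gives f = -9.7294, negative; keep [-5.171875, -4.96875]

-5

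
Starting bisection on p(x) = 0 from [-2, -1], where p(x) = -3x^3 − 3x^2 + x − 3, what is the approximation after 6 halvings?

m = -1.5, p(m) = -1.125 (−); new bracket [-2, -1.5]
m = -1.75, p(m) = 2.140625 (+); new bracket [-1.75, -1.5]
m = -1.625, p(m) = 0.326172 (+); new bracket [-1.625, -1.5]
m = -1.5625, p(m) = -0.4426 (−); new bracket [-1.625, -1.5625]
m = -1.59375, p(m) = -0.0693 (−); new bracket [-1.625, -1.59375]
m = -1.609375, p(m) = 0.1256 (+); new bracket [-1.609375, -1.59375]

-1.609375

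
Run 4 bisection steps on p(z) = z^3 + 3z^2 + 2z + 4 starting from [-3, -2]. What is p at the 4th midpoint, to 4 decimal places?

-0.1418

z = -2.5 gives p = 2.125, positive; keep [-3, -2.5]
z = -2.75 gives p = 0.390625, positive; keep [-3, -2.75]
z = -2.875 gives p = -0.716797, negative; keep [-2.875, -2.75]
z = -2.8125 gives p = -0.1418, negative; keep [-2.8125, -2.75]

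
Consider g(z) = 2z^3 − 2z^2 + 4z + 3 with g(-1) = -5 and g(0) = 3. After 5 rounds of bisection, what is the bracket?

[-0.5625, -0.53125]

z = -0.5 gives g = 0.25, positive; keep [-1, -0.5]
z = -0.75 gives g = -1.96875, negative; keep [-0.75, -0.5]
z = -0.625 gives g = -0.769531, negative; keep [-0.625, -0.5]
z = -0.5625 gives g = -0.2388, negative; keep [-0.5625, -0.5]
z = -0.53125 gives g = 0.0107, positive; keep [-0.5625, -0.53125]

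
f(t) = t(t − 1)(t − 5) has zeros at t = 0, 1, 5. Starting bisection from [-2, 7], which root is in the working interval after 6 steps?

5

m = 2.5, f(m) = -9.375 (−); new bracket [2.5, 7]
m = 4.75, f(m) = -4.453125 (−); new bracket [4.75, 7]
m = 5.875, f(m) = 25.060547 (+); new bracket [4.75, 5.875]
m = 5.3125, f(m) = 7.1594 (+); new bracket [4.75, 5.3125]
m = 5.03125, f(m) = 0.6338 (+); new bracket [4.75, 5.03125]
m = 4.890625, f(m) = -2.0811 (−); new bracket [4.890625, 5.03125]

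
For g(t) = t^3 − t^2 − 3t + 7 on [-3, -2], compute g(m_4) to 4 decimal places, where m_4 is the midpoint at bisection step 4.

0.1599

m = -2.5, g(m) = -7.375 (−); new bracket [-2.5, -2]
m = -2.25, g(m) = -2.703125 (−); new bracket [-2.25, -2]
m = -2.125, g(m) = -0.736328 (−); new bracket [-2.125, -2]
m = -2.0625, g(m) = 0.1599 (+); new bracket [-2.125, -2.0625]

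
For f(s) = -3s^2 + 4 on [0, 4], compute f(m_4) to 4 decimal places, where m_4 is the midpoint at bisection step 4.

m = 2, f(m) = -8 (−); new bracket [0, 2]
m = 1, f(m) = 1 (+); new bracket [1, 2]
m = 1.5, f(m) = -2.75 (−); new bracket [1, 1.5]
m = 1.25, f(m) = -0.6875 (−); new bracket [1, 1.25]

-0.6875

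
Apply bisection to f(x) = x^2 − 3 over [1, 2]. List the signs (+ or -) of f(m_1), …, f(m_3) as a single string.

-+-

midpoint 1.5: f = -0.75 < 0 → [1.5, 2]
midpoint 1.75: f = 0.0625 > 0 → [1.5, 1.75]
midpoint 1.625: f = -0.359375 < 0 → [1.625, 1.75]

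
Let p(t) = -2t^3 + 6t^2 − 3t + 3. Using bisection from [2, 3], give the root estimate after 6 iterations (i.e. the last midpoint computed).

midpoint 2.5: p = 1.75 > 0 → [2.5, 3]
midpoint 2.75: p = -1.46875 < 0 → [2.5, 2.75]
midpoint 2.625: p = 0.292969 > 0 → [2.625, 2.75]
midpoint 2.6875: p = -0.5483 < 0 → [2.625, 2.6875]
midpoint 2.65625: p = -0.118 < 0 → [2.625, 2.65625]
midpoint 2.640625: p = 0.0899 > 0 → [2.640625, 2.65625]

2.640625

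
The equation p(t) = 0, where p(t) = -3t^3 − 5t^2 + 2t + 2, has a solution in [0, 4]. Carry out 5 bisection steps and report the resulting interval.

t = 2 gives p = -38, negative; keep [0, 2]
t = 1 gives p = -4, negative; keep [0, 1]
t = 0.5 gives p = 1.375, positive; keep [0.5, 1]
t = 0.75 gives p = -0.5781, negative; keep [0.5, 0.75]
t = 0.625 gives p = 0.5645, positive; keep [0.625, 0.75]

[0.625, 0.75]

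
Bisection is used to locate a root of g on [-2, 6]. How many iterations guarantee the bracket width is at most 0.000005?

Width after n steps is 8/2^n. Need 2^n ≥ 8/0.000005 = 1600000.
2^20 = 1048576 < 1600000 ≤ 2^21 = 2097152, so n = 21.

21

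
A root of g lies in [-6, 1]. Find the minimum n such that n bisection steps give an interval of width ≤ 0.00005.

18

Width after n steps is 7/2^n. Need 2^n ≥ 7/0.00005 = 140000.
2^17 = 131072 < 140000 ≤ 2^18 = 262144, so n = 18.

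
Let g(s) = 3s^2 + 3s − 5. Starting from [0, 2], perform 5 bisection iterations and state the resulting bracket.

[0.875, 0.9375]

m = 1, g(m) = 1 (+); new bracket [0, 1]
m = 0.5, g(m) = -2.75 (−); new bracket [0.5, 1]
m = 0.75, g(m) = -1.0625 (−); new bracket [0.75, 1]
m = 0.875, g(m) = -0.0781 (−); new bracket [0.875, 1]
m = 0.9375, g(m) = 0.4492 (+); new bracket [0.875, 0.9375]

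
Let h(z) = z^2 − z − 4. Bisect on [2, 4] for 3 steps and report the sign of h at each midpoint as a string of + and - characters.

+-+

z = 3 gives h = 2, positive; keep [2, 3]
z = 2.5 gives h = -0.25, negative; keep [2.5, 3]
z = 2.75 gives h = 0.8125, positive; keep [2.5, 2.75]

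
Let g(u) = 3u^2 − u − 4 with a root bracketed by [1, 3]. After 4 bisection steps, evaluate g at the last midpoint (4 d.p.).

0.2969

g(2) = 6 > 0, so the root lies in [1, 2]
g(1.5) = 1.25 > 0, so the root lies in [1, 1.5]
g(1.25) = -0.5625 < 0, so the root lies in [1.25, 1.5]
g(1.375) = 0.2969 > 0, so the root lies in [1.25, 1.375]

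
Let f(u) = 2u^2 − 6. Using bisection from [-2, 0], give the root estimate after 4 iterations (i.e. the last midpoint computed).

f(-1) = -4 < 0, so the root lies in [-2, -1]
f(-1.5) = -1.5 < 0, so the root lies in [-2, -1.5]
f(-1.75) = 0.125 > 0, so the root lies in [-1.75, -1.5]
f(-1.625) = -0.7188 < 0, so the root lies in [-1.75, -1.625]

-1.625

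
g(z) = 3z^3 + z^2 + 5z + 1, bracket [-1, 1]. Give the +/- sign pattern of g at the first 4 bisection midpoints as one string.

m = 0, g(m) = 1 (+); new bracket [-1, 0]
m = -0.5, g(m) = -1.625 (−); new bracket [-0.5, 0]
m = -0.25, g(m) = -0.234375 (−); new bracket [-0.25, 0]
m = -0.125, g(m) = 0.3848 (+); new bracket [-0.25, -0.125]

+--+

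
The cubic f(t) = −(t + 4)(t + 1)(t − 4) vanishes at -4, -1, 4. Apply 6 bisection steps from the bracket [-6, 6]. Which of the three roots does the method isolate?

midpoint 0: f = 16 > 0 → [0, 6]
midpoint 3: f = 28 > 0 → [3, 6]
midpoint 4.5: f = -23.375 < 0 → [3, 4.5]
midpoint 3.75: f = 9.2031 > 0 → [3.75, 4.5]
midpoint 4.125: f = -5.2051 < 0 → [3.75, 4.125]
midpoint 3.9375: f = 2.4495 > 0 → [3.9375, 4.125]

4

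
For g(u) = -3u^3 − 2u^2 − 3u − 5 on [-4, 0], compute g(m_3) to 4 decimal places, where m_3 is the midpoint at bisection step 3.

5.1250

u = -2 gives g = 17, positive; keep [-2, 0]
u = -1 gives g = -1, negative; keep [-2, -1]
u = -1.5 gives g = 5.125, positive; keep [-1.5, -1]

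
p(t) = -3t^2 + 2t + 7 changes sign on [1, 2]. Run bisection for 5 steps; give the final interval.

[1.875, 1.90625]

m = 1.5, p(m) = 3.25 (+); new bracket [1.5, 2]
m = 1.75, p(m) = 1.3125 (+); new bracket [1.75, 2]
m = 1.875, p(m) = 0.203125 (+); new bracket [1.875, 2]
m = 1.9375, p(m) = -0.3867 (−); new bracket [1.875, 1.9375]
m = 1.90625, p(m) = -0.0889 (−); new bracket [1.875, 1.90625]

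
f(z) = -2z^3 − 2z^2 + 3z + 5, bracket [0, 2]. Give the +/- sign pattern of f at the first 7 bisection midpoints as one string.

+-++---

f(1) = 4 > 0, so the root lies in [1, 2]
f(1.5) = -1.75 < 0, so the root lies in [1, 1.5]
f(1.25) = 1.71875 > 0, so the root lies in [1.25, 1.5]
f(1.375) = 0.1445 > 0, so the root lies in [1.375, 1.5]
f(1.4375) = -0.7612 < 0, so the root lies in [1.375, 1.4375]
f(1.40625) = -0.2982 < 0, so the root lies in [1.375, 1.40625]
f(1.390625) = -0.0743 < 0, so the root lies in [1.375, 1.390625]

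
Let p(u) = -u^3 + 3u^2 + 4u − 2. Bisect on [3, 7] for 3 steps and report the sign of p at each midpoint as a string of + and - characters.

midpoint 5: p = -32 < 0 → [3, 5]
midpoint 4: p = -2 < 0 → [3, 4]
midpoint 3.5: p = 5.875 > 0 → [3.5, 4]

--+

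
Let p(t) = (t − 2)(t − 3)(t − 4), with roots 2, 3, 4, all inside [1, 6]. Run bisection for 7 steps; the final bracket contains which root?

p(3.5) = -0.375 < 0, so the root lies in [3.5, 6]
p(4.75) = 3.609375 > 0, so the root lies in [3.5, 4.75]
p(4.125) = 0.298828 > 0, so the root lies in [3.5, 4.125]
p(3.8125) = -0.2761 < 0, so the root lies in [3.8125, 4.125]
p(3.96875) = -0.0596 < 0, so the root lies in [3.96875, 4.125]
p(4.046875) = 0.1004 > 0, so the root lies in [3.96875, 4.046875]
p(4.0078125) = 0.0158 > 0, so the root lies in [3.96875, 4.0078125]

4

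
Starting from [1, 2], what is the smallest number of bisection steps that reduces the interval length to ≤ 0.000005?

18

Width after n steps is 1/2^n. Need 2^n ≥ 1/0.000005 = 200000.
2^17 = 131072 < 200000 ≤ 2^18 = 262144, so n = 18.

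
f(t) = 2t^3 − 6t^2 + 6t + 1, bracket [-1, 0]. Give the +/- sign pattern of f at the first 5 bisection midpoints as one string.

--+--

f(-0.5) = -3.75 < 0, so the root lies in [-0.5, 0]
f(-0.25) = -0.90625 < 0, so the root lies in [-0.25, 0]
f(-0.125) = 0.152344 > 0, so the root lies in [-0.25, -0.125]
f(-0.1875) = -0.3491 < 0, so the root lies in [-0.1875, -0.125]
f(-0.15625) = -0.0916 < 0, so the root lies in [-0.15625, -0.125]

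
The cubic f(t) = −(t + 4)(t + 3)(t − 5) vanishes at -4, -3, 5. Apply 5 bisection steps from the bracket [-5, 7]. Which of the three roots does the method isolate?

midpoint 1: f = 80 > 0 → [1, 7]
midpoint 4: f = 56 > 0 → [4, 7]
midpoint 5.5: f = -40.375 < 0 → [4, 5.5]
midpoint 4.75: f = 16.9531 > 0 → [4.75, 5.5]
midpoint 5.125: f = -9.2676 < 0 → [4.75, 5.125]

5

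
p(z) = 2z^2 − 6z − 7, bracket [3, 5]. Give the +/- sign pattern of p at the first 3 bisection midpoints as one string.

+--

midpoint 4: p = 1 > 0 → [3, 4]
midpoint 3.5: p = -3.5 < 0 → [3.5, 4]
midpoint 3.75: p = -1.375 < 0 → [3.75, 4]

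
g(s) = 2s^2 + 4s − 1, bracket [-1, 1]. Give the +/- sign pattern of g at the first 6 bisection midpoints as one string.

s = 0 gives g = -1, negative; keep [0, 1]
s = 0.5 gives g = 1.5, positive; keep [0, 0.5]
s = 0.25 gives g = 0.125, positive; keep [0, 0.25]
s = 0.125 gives g = -0.4688, negative; keep [0.125, 0.25]
s = 0.1875 gives g = -0.1797, negative; keep [0.1875, 0.25]
s = 0.21875 gives g = -0.0293, negative; keep [0.21875, 0.25]

-++---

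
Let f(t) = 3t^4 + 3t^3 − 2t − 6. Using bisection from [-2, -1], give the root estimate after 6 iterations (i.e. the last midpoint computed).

-1.390625

m = -1.5, f(m) = 2.0625 (+); new bracket [-1.5, -1]
m = -1.25, f(m) = -2.035156 (−); new bracket [-1.5, -1.25]
m = -1.375, f(m) = -0.325439 (−); new bracket [-1.5, -1.375]
m = -1.4375, f(m) = 0.7737 (+); new bracket [-1.4375, -1.375]
m = -1.40625, f(m) = 0.2017 (+); new bracket [-1.40625, -1.375]
m = -1.390625, f(m) = -0.0673 (−); new bracket [-1.40625, -1.390625]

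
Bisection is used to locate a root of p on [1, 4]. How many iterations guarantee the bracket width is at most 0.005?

10

Width after n steps is 3/2^n. Need 2^n ≥ 3/0.005 = 600.
2^9 = 512 < 600 ≤ 2^10 = 1024, so n = 10.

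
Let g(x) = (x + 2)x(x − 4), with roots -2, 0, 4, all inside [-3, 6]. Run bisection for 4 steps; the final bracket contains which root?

4

x = 1.5 gives g = -13.125, negative; keep [1.5, 6]
x = 3.75 gives g = -5.390625, negative; keep [3.75, 6]
x = 4.875 gives g = 29.326172, positive; keep [3.75, 4.875]
x = 4.3125 gives g = 8.5071, positive; keep [3.75, 4.3125]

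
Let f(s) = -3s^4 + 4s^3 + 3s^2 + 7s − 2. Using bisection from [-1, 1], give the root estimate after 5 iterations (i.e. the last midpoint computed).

0.3125

m = 0, f(m) = -2 (−); new bracket [0, 1]
m = 0.5, f(m) = 2.5625 (+); new bracket [0, 0.5]
m = 0.25, f(m) = -0.011719 (−); new bracket [0.25, 0.5]
m = 0.375, f(m) = 1.1985 (+); new bracket [0.25, 0.375]
m = 0.3125, f(m) = 0.5739 (+); new bracket [0.25, 0.3125]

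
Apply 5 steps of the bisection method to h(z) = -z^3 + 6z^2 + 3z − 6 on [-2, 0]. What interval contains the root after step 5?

[-1.1875, -1.125]

m = -1, h(m) = -2 (−); new bracket [-2, -1]
m = -1.5, h(m) = 6.375 (+); new bracket [-1.5, -1]
m = -1.25, h(m) = 1.578125 (+); new bracket [-1.25, -1]
m = -1.125, h(m) = -0.3574 (−); new bracket [-1.25, -1.125]
m = -1.1875, h(m) = 0.573 (+); new bracket [-1.1875, -1.125]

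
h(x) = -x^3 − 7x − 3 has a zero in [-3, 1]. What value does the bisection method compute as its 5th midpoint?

m = -1, h(m) = 5 (+); new bracket [-1, 1]
m = 0, h(m) = -3 (−); new bracket [-1, 0]
m = -0.5, h(m) = 0.625 (+); new bracket [-0.5, 0]
m = -0.25, h(m) = -1.2344 (−); new bracket [-0.5, -0.25]
m = -0.375, h(m) = -0.3223 (−); new bracket [-0.5, -0.375]

-0.375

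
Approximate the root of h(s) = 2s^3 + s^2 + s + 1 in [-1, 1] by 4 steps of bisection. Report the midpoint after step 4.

-0.625

midpoint 0: h = 1 > 0 → [-1, 0]
midpoint -0.5: h = 0.5 > 0 → [-1, -0.5]
midpoint -0.75: h = -0.03125 < 0 → [-0.75, -0.5]
midpoint -0.625: h = 0.2773 > 0 → [-0.75, -0.625]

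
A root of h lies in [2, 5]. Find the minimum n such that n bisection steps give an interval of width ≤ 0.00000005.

26

Width after n steps is 3/2^n. Need 2^n ≥ 3/0.00000005 = 60000000.
2^25 = 33554432 < 60000000 ≤ 2^26 = 67108864, so n = 26.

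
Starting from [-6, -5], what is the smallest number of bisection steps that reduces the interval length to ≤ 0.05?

Width after n steps is 1/2^n. Need 2^n ≥ 1/0.05 = 20.
2^4 = 16 < 20 ≤ 2^5 = 32, so n = 5.

5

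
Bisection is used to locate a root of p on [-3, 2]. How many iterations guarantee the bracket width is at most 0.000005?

20

Width after n steps is 5/2^n. Need 2^n ≥ 5/0.000005 = 1000000.
2^19 = 524288 < 1000000 ≤ 2^20 = 1048576, so n = 20.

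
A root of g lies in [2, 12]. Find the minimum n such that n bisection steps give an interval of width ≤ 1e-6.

24

Width after n steps is 10/2^n. Need 2^n ≥ 10/1e-6 = 10000000.
2^23 = 8388608 < 10000000 ≤ 2^24 = 16777216, so n = 24.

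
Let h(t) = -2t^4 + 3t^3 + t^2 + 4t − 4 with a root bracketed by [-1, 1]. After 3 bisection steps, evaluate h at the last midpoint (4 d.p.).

midpoint 0: h = -4 < 0 → [0, 1]
midpoint 0.5: h = -1.5 < 0 → [0.5, 1]
midpoint 0.75: h = 0.195312 > 0 → [0.5, 0.75]

0.1953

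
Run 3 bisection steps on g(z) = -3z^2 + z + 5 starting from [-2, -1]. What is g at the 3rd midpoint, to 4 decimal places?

0.0781

g(-1.5) = -3.25 < 0, so the root lies in [-1.5, -1]
g(-1.25) = -0.9375 < 0, so the root lies in [-1.25, -1]
g(-1.125) = 0.078125 > 0, so the root lies in [-1.25, -1.125]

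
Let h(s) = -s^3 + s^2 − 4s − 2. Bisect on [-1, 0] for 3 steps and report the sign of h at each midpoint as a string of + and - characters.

+--

s = -0.5 gives h = 0.375, positive; keep [-0.5, 0]
s = -0.25 gives h = -0.921875, negative; keep [-0.5, -0.25]
s = -0.375 gives h = -0.306641, negative; keep [-0.5, -0.375]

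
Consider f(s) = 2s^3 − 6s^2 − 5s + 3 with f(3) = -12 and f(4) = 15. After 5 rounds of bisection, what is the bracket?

[3.5625, 3.59375]

m = 3.5, f(m) = -2.25 (−); new bracket [3.5, 4]
m = 3.75, f(m) = 5.34375 (+); new bracket [3.5, 3.75]
m = 3.625, f(m) = 1.300781 (+); new bracket [3.5, 3.625]
m = 3.5625, f(m) = -0.5347 (−); new bracket [3.5625, 3.625]
m = 3.59375, f(m) = 0.3679 (+); new bracket [3.5625, 3.59375]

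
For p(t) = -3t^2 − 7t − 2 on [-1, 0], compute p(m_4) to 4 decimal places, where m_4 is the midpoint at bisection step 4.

-0.1055

p(-0.5) = 0.75 > 0, so the root lies in [-0.5, 0]
p(-0.25) = -0.4375 < 0, so the root lies in [-0.5, -0.25]
p(-0.375) = 0.203125 > 0, so the root lies in [-0.375, -0.25]
p(-0.3125) = -0.1055 < 0, so the root lies in [-0.375, -0.3125]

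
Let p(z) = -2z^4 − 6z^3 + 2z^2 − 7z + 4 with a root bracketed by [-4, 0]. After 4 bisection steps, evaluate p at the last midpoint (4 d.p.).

midpoint -2: p = 42 > 0 → [-4, -2]
midpoint -3: p = 43 > 0 → [-4, -3]
midpoint -3.5: p = 10.125 > 0 → [-4, -3.5]
midpoint -3.75: p = -20.7266 < 0 → [-3.75, -3.5]

-20.7266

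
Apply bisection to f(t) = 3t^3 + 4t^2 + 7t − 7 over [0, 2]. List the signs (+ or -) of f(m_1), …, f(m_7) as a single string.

m = 1, f(m) = 7 (+); new bracket [0, 1]
m = 0.5, f(m) = -2.125 (−); new bracket [0.5, 1]
m = 0.75, f(m) = 1.765625 (+); new bracket [0.5, 0.75]
m = 0.625, f(m) = -0.3301 (−); new bracket [0.625, 0.75]
m = 0.6875, f(m) = 0.678 (+); new bracket [0.625, 0.6875]
m = 0.65625, f(m) = 0.1643 (+); new bracket [0.625, 0.65625]
m = 0.640625, f(m) = -0.0853 (−); new bracket [0.640625, 0.65625]

+-+-++-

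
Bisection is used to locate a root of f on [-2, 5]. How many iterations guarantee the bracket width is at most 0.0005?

14

Width after n steps is 7/2^n. Need 2^n ≥ 7/0.0005 = 14000.
2^13 = 8192 < 14000 ≤ 2^14 = 16384, so n = 14.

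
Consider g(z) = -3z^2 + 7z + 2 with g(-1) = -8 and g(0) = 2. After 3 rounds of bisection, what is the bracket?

[-0.375, -0.25]

z = -0.5 gives g = -2.25, negative; keep [-0.5, 0]
z = -0.25 gives g = 0.0625, positive; keep [-0.5, -0.25]
z = -0.375 gives g = -1.046875, negative; keep [-0.375, -0.25]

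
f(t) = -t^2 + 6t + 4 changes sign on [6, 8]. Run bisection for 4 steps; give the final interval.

t = 7 gives f = -3, negative; keep [6, 7]
t = 6.5 gives f = 0.75, positive; keep [6.5, 7]
t = 6.75 gives f = -1.0625, negative; keep [6.5, 6.75]
t = 6.625 gives f = -0.1406, negative; keep [6.5, 6.625]

[6.5, 6.625]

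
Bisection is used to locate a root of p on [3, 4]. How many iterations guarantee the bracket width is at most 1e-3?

10

Width after n steps is 1/2^n. Need 2^n ≥ 1/1e-3 = 1000.
2^9 = 512 < 1000 ≤ 2^10 = 1024, so n = 10.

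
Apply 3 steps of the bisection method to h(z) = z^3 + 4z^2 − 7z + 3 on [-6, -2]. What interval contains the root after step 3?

[-5.5, -5]

midpoint -4: h = 31 > 0 → [-6, -4]
midpoint -5: h = 13 > 0 → [-6, -5]
midpoint -5.5: h = -3.875 < 0 → [-5.5, -5]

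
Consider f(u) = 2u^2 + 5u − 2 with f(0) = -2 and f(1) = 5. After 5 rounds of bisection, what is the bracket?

midpoint 0.5: f = 1 > 0 → [0, 0.5]
midpoint 0.25: f = -0.625 < 0 → [0.25, 0.5]
midpoint 0.375: f = 0.15625 > 0 → [0.25, 0.375]
midpoint 0.3125: f = -0.2422 < 0 → [0.3125, 0.375]
midpoint 0.34375: f = -0.0449 < 0 → [0.34375, 0.375]

[0.34375, 0.375]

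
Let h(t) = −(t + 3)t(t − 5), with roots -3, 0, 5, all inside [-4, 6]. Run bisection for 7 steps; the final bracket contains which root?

5

midpoint 1: h = 16 > 0 → [1, 6]
midpoint 3.5: h = 34.125 > 0 → [3.5, 6]
midpoint 4.75: h = 9.203125 > 0 → [4.75, 6]
midpoint 5.375: h = -16.8809 < 0 → [4.75, 5.375]
midpoint 5.0625: h = -2.551 < 0 → [4.75, 5.0625]
midpoint 4.90625: h = 3.6366 > 0 → [4.90625, 5.0625]
midpoint 4.984375: h = 0.6218 > 0 → [4.984375, 5.0625]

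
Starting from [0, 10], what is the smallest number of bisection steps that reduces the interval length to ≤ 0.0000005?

Width after n steps is 10/2^n. Need 2^n ≥ 10/0.0000005 = 20000000.
2^24 = 16777216 < 20000000 ≤ 2^25 = 33554432, so n = 25.

25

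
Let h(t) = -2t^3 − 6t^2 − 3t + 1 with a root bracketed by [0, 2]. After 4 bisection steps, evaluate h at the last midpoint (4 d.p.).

0.5273

midpoint 1: h = -10 < 0 → [0, 1]
midpoint 0.5: h = -2.25 < 0 → [0, 0.5]
midpoint 0.25: h = -0.15625 < 0 → [0, 0.25]
midpoint 0.125: h = 0.5273 > 0 → [0.125, 0.25]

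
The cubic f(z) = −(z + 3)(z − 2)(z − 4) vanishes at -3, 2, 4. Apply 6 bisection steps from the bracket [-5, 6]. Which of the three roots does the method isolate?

midpoint 0.5: f = -18.375 < 0 → [-5, 0.5]
midpoint -2.25: f = -19.921875 < 0 → [-5, -2.25]
midpoint -3.625: f = 26.806641 > 0 → [-3.625, -2.25]
midpoint -2.9375: f = -2.1409 < 0 → [-3.625, -2.9375]
midpoint -3.28125: f = 10.8152 > 0 → [-3.28125, -2.9375]
midpoint -3.109375: f = 3.973 > 0 → [-3.109375, -2.9375]

-3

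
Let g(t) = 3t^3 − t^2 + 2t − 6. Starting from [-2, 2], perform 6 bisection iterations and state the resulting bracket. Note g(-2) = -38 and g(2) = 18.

t = 0 gives g = -6, negative; keep [0, 2]
t = 1 gives g = -2, negative; keep [1, 2]
t = 1.5 gives g = 4.875, positive; keep [1, 1.5]
t = 1.25 gives g = 0.7969, positive; keep [1, 1.25]
t = 1.125 gives g = -0.7441, negative; keep [1.125, 1.25]
t = 1.1875 gives g = -0.0115, negative; keep [1.1875, 1.25]

[1.1875, 1.25]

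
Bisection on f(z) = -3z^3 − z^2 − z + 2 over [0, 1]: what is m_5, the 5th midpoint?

midpoint 0.5: f = 0.875 > 0 → [0.5, 1]
midpoint 0.75: f = -0.578125 < 0 → [0.5, 0.75]
midpoint 0.625: f = 0.251953 > 0 → [0.625, 0.75]
midpoint 0.6875: f = -0.135 < 0 → [0.625, 0.6875]
midpoint 0.65625: f = 0.0652 > 0 → [0.65625, 0.6875]

0.65625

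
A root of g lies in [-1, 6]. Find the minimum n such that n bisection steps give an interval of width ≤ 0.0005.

14

Width after n steps is 7/2^n. Need 2^n ≥ 7/0.0005 = 14000.
2^13 = 8192 < 14000 ≤ 2^14 = 16384, so n = 14.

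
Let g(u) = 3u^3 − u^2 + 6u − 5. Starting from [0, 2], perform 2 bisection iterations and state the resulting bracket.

[0.5, 1]

midpoint 1: g = 3 > 0 → [0, 1]
midpoint 0.5: g = -1.875 < 0 → [0.5, 1]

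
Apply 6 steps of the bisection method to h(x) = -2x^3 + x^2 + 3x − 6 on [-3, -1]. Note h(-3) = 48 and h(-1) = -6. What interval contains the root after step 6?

[-1.625, -1.59375]

midpoint -2: h = 8 > 0 → [-2, -1]
midpoint -1.5: h = -1.5 < 0 → [-2, -1.5]
midpoint -1.75: h = 2.53125 > 0 → [-1.75, -1.5]
midpoint -1.625: h = 0.3477 > 0 → [-1.625, -1.5]
midpoint -1.5625: h = -0.6167 < 0 → [-1.625, -1.5625]
midpoint -1.59375: h = -0.1448 < 0 → [-1.625, -1.59375]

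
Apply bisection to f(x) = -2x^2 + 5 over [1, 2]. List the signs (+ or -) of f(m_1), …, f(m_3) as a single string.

+--

m = 1.5, f(m) = 0.5 (+); new bracket [1.5, 2]
m = 1.75, f(m) = -1.125 (−); new bracket [1.5, 1.75]
m = 1.625, f(m) = -0.28125 (−); new bracket [1.5, 1.625]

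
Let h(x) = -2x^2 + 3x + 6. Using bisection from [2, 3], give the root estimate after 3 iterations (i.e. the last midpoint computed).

2.625

h(2.5) = 1 > 0, so the root lies in [2.5, 3]
h(2.75) = -0.875 < 0, so the root lies in [2.5, 2.75]
h(2.625) = 0.09375 > 0, so the root lies in [2.625, 2.75]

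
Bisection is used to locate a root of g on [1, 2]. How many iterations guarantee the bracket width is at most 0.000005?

18

Width after n steps is 1/2^n. Need 2^n ≥ 1/0.000005 = 200000.
2^17 = 131072 < 200000 ≤ 2^18 = 262144, so n = 18.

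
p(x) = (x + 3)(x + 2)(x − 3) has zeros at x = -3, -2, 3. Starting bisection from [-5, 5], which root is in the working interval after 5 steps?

3

x = 0 gives p = -18, negative; keep [0, 5]
x = 2.5 gives p = -12.375, negative; keep [2.5, 5]
x = 3.75 gives p = 29.109375, positive; keep [2.5, 3.75]
x = 3.125 gives p = 3.9238, positive; keep [2.5, 3.125]
x = 2.8125 gives p = -5.2449, negative; keep [2.8125, 3.125]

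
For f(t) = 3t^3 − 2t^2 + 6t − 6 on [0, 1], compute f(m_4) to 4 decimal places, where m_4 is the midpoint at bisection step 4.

0.3391

t = 0.5 gives f = -3.125, negative; keep [0.5, 1]
t = 0.75 gives f = -1.359375, negative; keep [0.75, 1]
t = 0.875 gives f = -0.271484, negative; keep [0.875, 1]
t = 0.9375 gives f = 0.3391, positive; keep [0.875, 0.9375]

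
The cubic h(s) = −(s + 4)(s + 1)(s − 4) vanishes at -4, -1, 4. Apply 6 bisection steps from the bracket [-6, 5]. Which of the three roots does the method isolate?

4

m = -0.5, h(m) = 7.875 (+); new bracket [-0.5, 5]
m = 2.25, h(m) = 35.546875 (+); new bracket [2.25, 5]
m = 3.625, h(m) = 13.224609 (+); new bracket [3.625, 5]
m = 4.3125, h(m) = -13.8 (−); new bracket [3.625, 4.3125]
m = 3.96875, h(m) = 1.2373 (+); new bracket [3.96875, 4.3125]
m = 4.140625, h(m) = -5.8849 (−); new bracket [3.96875, 4.140625]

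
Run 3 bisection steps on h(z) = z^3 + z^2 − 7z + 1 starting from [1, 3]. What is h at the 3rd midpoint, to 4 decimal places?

1.7031

midpoint 2: h = -1 < 0 → [2, 3]
midpoint 2.5: h = 5.375 > 0 → [2, 2.5]
midpoint 2.25: h = 1.703125 > 0 → [2, 2.25]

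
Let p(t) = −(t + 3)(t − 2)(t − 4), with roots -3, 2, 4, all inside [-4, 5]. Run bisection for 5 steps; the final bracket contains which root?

-3

p(0.5) = -18.375 < 0, so the root lies in [-4, 0.5]
p(-1.75) = -26.953125 < 0, so the root lies in [-4, -1.75]
p(-2.875) = -4.189453 < 0, so the root lies in [-4, -2.875]
p(-3.4375) = 17.6931 > 0, so the root lies in [-3.4375, -2.875]
p(-3.15625) = 5.7655 > 0, so the root lies in [-3.15625, -2.875]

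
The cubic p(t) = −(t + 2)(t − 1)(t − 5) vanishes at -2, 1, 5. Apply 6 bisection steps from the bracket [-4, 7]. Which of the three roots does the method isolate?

t = 1.5 gives p = 6.125, positive; keep [1.5, 7]
t = 4.25 gives p = 15.234375, positive; keep [4.25, 7]
t = 5.625 gives p = -22.041016, negative; keep [4.25, 5.625]
t = 4.9375 gives p = 1.7073, positive; keep [4.9375, 5.625]
t = 5.28125 gives p = -8.7674, negative; keep [4.9375, 5.28125]
t = 5.109375 gives p = -3.1954, negative; keep [4.9375, 5.109375]

5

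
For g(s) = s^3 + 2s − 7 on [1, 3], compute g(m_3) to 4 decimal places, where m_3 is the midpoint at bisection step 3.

g(2) = 5 > 0, so the root lies in [1, 2]
g(1.5) = -0.625 < 0, so the root lies in [1.5, 2]
g(1.75) = 1.859375 > 0, so the root lies in [1.5, 1.75]

1.8594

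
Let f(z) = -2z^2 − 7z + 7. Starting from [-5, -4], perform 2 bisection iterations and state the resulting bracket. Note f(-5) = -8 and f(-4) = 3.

[-4.5, -4.25]

z = -4.5 gives f = -2, negative; keep [-4.5, -4]
z = -4.25 gives f = 0.625, positive; keep [-4.5, -4.25]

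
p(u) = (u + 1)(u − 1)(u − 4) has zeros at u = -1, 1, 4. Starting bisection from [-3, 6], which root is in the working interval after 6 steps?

midpoint 1.5: p = -3.125 < 0 → [1.5, 6]
midpoint 3.75: p = -3.265625 < 0 → [3.75, 6]
midpoint 4.875: p = 19.919922 > 0 → [3.75, 4.875]
midpoint 4.3125: p = 5.4993 > 0 → [3.75, 4.3125]
midpoint 4.03125: p = 0.4766 > 0 → [3.75, 4.03125]
midpoint 3.890625: p = -1.5462 < 0 → [3.890625, 4.03125]

4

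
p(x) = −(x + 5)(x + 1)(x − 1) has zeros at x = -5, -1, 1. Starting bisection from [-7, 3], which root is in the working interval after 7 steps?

-5

x = -2 gives p = -9, negative; keep [-7, -2]
x = -4.5 gives p = -9.625, negative; keep [-7, -4.5]
x = -5.75 gives p = 24.046875, positive; keep [-5.75, -4.5]
x = -5.125 gives p = 3.1582, positive; keep [-5.125, -4.5]
x = -4.8125 gives p = -4.155, negative; keep [-5.125, -4.8125]
x = -4.96875 gives p = -0.7403, negative; keep [-5.125, -4.96875]
x = -5.046875 gives p = 1.1471, positive; keep [-5.046875, -4.96875]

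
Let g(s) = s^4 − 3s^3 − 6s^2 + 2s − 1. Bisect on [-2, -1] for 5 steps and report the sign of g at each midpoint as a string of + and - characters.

s = -1.5 gives g = -2.3125, negative; keep [-2, -1.5]
s = -1.75 gives g = 2.582031, positive; keep [-1.75, -1.5]
s = -1.625 gives g = -0.247803, negative; keep [-1.75, -1.625]
s = -1.6875 gives g = 1.0645, positive; keep [-1.6875, -1.625]
s = -1.65625 gives g = 0.3836, positive; keep [-1.65625, -1.625]

-+-++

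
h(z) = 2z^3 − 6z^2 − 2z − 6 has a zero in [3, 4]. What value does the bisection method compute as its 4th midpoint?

z = 3.5 gives h = -0.75, negative; keep [3.5, 4]
z = 3.75 gives h = 7.59375, positive; keep [3.5, 3.75]
z = 3.625 gives h = 3.175781, positive; keep [3.5, 3.625]
z = 3.5625 gives h = 1.1528, positive; keep [3.5, 3.5625]

3.5625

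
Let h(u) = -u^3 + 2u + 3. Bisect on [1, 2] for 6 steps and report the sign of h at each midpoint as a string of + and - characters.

+++--+

u = 1.5 gives h = 2.625, positive; keep [1.5, 2]
u = 1.75 gives h = 1.140625, positive; keep [1.75, 2]
u = 1.875 gives h = 0.158203, positive; keep [1.875, 2]
u = 1.9375 gives h = -0.3982, negative; keep [1.875, 1.9375]
u = 1.90625 gives h = -0.1144, negative; keep [1.875, 1.90625]
u = 1.890625 gives h = 0.0233, positive; keep [1.890625, 1.90625]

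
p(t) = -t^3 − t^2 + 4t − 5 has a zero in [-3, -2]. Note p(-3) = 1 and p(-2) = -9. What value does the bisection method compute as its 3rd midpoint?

t = -2.5 gives p = -5.625, negative; keep [-3, -2.5]
t = -2.75 gives p = -2.765625, negative; keep [-3, -2.75]
t = -2.875 gives p = -1.001953, negative; keep [-3, -2.875]

-2.875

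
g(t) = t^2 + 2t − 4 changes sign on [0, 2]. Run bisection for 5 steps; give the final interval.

g(1) = -1 < 0, so the root lies in [1, 2]
g(1.5) = 1.25 > 0, so the root lies in [1, 1.5]
g(1.25) = 0.0625 > 0, so the root lies in [1, 1.25]
g(1.125) = -0.4844 < 0, so the root lies in [1.125, 1.25]
g(1.1875) = -0.2148 < 0, so the root lies in [1.1875, 1.25]

[1.1875, 1.25]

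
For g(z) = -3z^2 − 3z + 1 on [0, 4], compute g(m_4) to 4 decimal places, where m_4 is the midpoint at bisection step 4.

midpoint 2: g = -17 < 0 → [0, 2]
midpoint 1: g = -5 < 0 → [0, 1]
midpoint 0.5: g = -1.25 < 0 → [0, 0.5]
midpoint 0.25: g = 0.0625 > 0 → [0.25, 0.5]

0.0625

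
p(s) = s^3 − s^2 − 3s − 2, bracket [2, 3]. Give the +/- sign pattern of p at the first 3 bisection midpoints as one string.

p(2.5) = -0.125 < 0, so the root lies in [2.5, 3]
p(2.75) = 2.984375 > 0, so the root lies in [2.5, 2.75]
p(2.625) = 1.322266 > 0, so the root lies in [2.5, 2.625]

-++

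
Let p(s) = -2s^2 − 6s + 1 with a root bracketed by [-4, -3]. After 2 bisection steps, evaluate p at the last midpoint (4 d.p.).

m = -3.5, p(m) = -2.5 (−); new bracket [-3.5, -3]
m = -3.25, p(m) = -0.625 (−); new bracket [-3.25, -3]

-0.6250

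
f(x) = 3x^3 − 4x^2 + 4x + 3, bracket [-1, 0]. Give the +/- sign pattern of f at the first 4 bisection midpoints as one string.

-+++

f(-0.5) = -0.375 < 0, so the root lies in [-0.5, 0]
f(-0.25) = 1.703125 > 0, so the root lies in [-0.5, -0.25]
f(-0.375) = 0.779297 > 0, so the root lies in [-0.5, -0.375]
f(-0.4375) = 0.2332 > 0, so the root lies in [-0.5, -0.4375]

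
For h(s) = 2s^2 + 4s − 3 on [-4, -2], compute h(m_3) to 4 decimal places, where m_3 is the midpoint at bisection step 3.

1.1250

h(-3) = 3 > 0, so the root lies in [-3, -2]
h(-2.5) = -0.5 < 0, so the root lies in [-3, -2.5]
h(-2.75) = 1.125 > 0, so the root lies in [-2.75, -2.5]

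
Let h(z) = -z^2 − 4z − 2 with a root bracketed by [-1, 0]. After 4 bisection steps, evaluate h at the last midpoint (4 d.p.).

z = -0.5 gives h = -0.25, negative; keep [-1, -0.5]
z = -0.75 gives h = 0.4375, positive; keep [-0.75, -0.5]
z = -0.625 gives h = 0.109375, positive; keep [-0.625, -0.5]
z = -0.5625 gives h = -0.0664, negative; keep [-0.625, -0.5625]

-0.0664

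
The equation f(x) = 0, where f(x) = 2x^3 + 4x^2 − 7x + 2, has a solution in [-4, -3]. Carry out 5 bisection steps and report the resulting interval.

x = -3.5 gives f = -10.25, negative; keep [-3.5, -3]
x = -3.25 gives f = -1.65625, negative; keep [-3.25, -3]
x = -3.125 gives f = 1.902344, positive; keep [-3.25, -3.125]
x = -3.1875 gives f = 0.1821, positive; keep [-3.25, -3.1875]
x = -3.21875 gives f = -0.7221, negative; keep [-3.21875, -3.1875]

[-3.21875, -3.1875]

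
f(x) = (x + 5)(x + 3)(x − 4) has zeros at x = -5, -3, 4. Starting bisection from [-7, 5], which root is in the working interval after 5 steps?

4

midpoint -1: f = -40 < 0 → [-1, 5]
midpoint 2: f = -70 < 0 → [2, 5]
midpoint 3.5: f = -27.625 < 0 → [3.5, 5]
midpoint 4.25: f = 16.7656 > 0 → [3.5, 4.25]
midpoint 3.875: f = -7.627 < 0 → [3.875, 4.25]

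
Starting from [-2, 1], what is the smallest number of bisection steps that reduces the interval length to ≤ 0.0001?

15

Width after n steps is 3/2^n. Need 2^n ≥ 3/0.0001 = 30000.
2^14 = 16384 < 30000 ≤ 2^15 = 32768, so n = 15.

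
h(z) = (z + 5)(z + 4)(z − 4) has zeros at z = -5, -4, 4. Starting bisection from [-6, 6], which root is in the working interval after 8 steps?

z = 0 gives h = -80, negative; keep [0, 6]
z = 3 gives h = -56, negative; keep [3, 6]
z = 4.5 gives h = 40.375, positive; keep [3, 4.5]
z = 3.75 gives h = -16.9531, negative; keep [3.75, 4.5]
z = 4.125 gives h = 9.2676, positive; keep [3.75, 4.125]
z = 3.9375 gives h = -4.4338, negative; keep [3.9375, 4.125]
z = 4.03125 gives h = 2.2666, positive; keep [3.9375, 4.03125]
z = 3.984375 gives h = -1.1209, negative; keep [3.984375, 4.03125]

4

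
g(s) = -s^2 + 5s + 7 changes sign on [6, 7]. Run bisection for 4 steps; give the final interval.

g(6.5) = -2.75 < 0, so the root lies in [6, 6.5]
g(6.25) = -0.8125 < 0, so the root lies in [6, 6.25]
g(6.125) = 0.109375 > 0, so the root lies in [6.125, 6.25]
g(6.1875) = -0.3477 < 0, so the root lies in [6.125, 6.1875]

[6.125, 6.1875]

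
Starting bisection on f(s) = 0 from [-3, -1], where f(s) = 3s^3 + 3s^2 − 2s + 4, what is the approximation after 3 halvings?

-1.75

m = -2, f(m) = -4 (−); new bracket [-2, -1]
m = -1.5, f(m) = 3.625 (+); new bracket [-2, -1.5]
m = -1.75, f(m) = 0.609375 (+); new bracket [-2, -1.75]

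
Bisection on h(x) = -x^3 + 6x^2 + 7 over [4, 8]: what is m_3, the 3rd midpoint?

6.5

midpoint 6: h = 7 > 0 → [6, 8]
midpoint 7: h = -42 < 0 → [6, 7]
midpoint 6.5: h = -14.125 < 0 → [6, 6.5]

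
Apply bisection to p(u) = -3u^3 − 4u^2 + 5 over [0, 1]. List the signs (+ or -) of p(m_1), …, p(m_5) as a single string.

++-++

m = 0.5, p(m) = 3.625 (+); new bracket [0.5, 1]
m = 0.75, p(m) = 1.484375 (+); new bracket [0.75, 1]
m = 0.875, p(m) = -0.072266 (−); new bracket [0.75, 0.875]
m = 0.8125, p(m) = 0.7502 (+); new bracket [0.8125, 0.875]
m = 0.84375, p(m) = 0.3503 (+); new bracket [0.84375, 0.875]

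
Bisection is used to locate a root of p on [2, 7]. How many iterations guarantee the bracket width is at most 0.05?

7

Width after n steps is 5/2^n. Need 2^n ≥ 5/0.05 = 100.
2^6 = 64 < 100 ≤ 2^7 = 128, so n = 7.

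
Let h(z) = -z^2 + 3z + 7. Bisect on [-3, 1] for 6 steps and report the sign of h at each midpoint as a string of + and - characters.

+-+---

midpoint -1: h = 3 > 0 → [-3, -1]
midpoint -2: h = -3 < 0 → [-2, -1]
midpoint -1.5: h = 0.25 > 0 → [-2, -1.5]
midpoint -1.75: h = -1.3125 < 0 → [-1.75, -1.5]
midpoint -1.625: h = -0.5156 < 0 → [-1.625, -1.5]
midpoint -1.5625: h = -0.1289 < 0 → [-1.5625, -1.5]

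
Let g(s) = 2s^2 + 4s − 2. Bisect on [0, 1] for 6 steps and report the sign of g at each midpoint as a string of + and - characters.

g(0.5) = 0.5 > 0, so the root lies in [0, 0.5]
g(0.25) = -0.875 < 0, so the root lies in [0.25, 0.5]
g(0.375) = -0.21875 < 0, so the root lies in [0.375, 0.5]
g(0.4375) = 0.1328 > 0, so the root lies in [0.375, 0.4375]
g(0.40625) = -0.0449 < 0, so the root lies in [0.40625, 0.4375]
g(0.421875) = 0.0435 > 0, so the root lies in [0.40625, 0.421875]

+--+-+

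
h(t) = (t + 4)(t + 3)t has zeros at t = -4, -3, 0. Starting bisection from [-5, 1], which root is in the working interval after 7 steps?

t = -2 gives h = -4, negative; keep [-2, 1]
t = -0.5 gives h = -4.375, negative; keep [-0.5, 1]
t = 0.25 gives h = 3.453125, positive; keep [-0.5, 0.25]
t = -0.125 gives h = -1.3926, negative; keep [-0.125, 0.25]
t = 0.0625 gives h = 0.7776, positive; keep [-0.125, 0.0625]
t = -0.03125 gives h = -0.3682, negative; keep [-0.03125, 0.0625]
t = 0.015625 gives h = 0.1892, positive; keep [-0.03125, 0.015625]

0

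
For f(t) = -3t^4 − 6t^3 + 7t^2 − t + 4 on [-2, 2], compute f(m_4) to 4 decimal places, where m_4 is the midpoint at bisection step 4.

f(0) = 4 > 0, so the root lies in [0, 2]
f(1) = 1 > 0, so the root lies in [1, 2]
f(1.5) = -17.1875 < 0, so the root lies in [1, 1.5]
f(1.25) = -5.3555 < 0, so the root lies in [1, 1.25]

-5.3555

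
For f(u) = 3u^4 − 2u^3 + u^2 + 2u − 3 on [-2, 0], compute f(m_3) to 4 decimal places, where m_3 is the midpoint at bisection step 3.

f(-1) = 1 > 0, so the root lies in [-1, 0]
f(-0.5) = -3.3125 < 0, so the root lies in [-1, -0.5]
f(-0.75) = -2.144531 < 0, so the root lies in [-1, -0.75]

-2.1445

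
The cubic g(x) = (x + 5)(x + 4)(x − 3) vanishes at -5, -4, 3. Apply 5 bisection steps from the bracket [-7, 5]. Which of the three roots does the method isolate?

3

m = -1, g(m) = -48 (−); new bracket [-1, 5]
m = 2, g(m) = -42 (−); new bracket [2, 5]
m = 3.5, g(m) = 31.875 (+); new bracket [2, 3.5]
m = 2.75, g(m) = -13.0781 (−); new bracket [2.75, 3.5]
m = 3.125, g(m) = 7.2363 (+); new bracket [2.75, 3.125]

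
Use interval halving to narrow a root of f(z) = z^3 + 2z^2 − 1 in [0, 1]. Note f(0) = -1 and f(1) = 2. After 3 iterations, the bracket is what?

f(0.5) = -0.375 < 0, so the root lies in [0.5, 1]
f(0.75) = 0.546875 > 0, so the root lies in [0.5, 0.75]
f(0.625) = 0.025391 > 0, so the root lies in [0.5, 0.625]

[0.5, 0.625]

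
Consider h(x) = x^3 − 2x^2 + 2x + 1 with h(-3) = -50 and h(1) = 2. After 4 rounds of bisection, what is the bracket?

m = -1, h(m) = -4 (−); new bracket [-1, 1]
m = 0, h(m) = 1 (+); new bracket [-1, 0]
m = -0.5, h(m) = -0.625 (−); new bracket [-0.5, 0]
m = -0.25, h(m) = 0.3594 (+); new bracket [-0.5, -0.25]

[-0.5, -0.25]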